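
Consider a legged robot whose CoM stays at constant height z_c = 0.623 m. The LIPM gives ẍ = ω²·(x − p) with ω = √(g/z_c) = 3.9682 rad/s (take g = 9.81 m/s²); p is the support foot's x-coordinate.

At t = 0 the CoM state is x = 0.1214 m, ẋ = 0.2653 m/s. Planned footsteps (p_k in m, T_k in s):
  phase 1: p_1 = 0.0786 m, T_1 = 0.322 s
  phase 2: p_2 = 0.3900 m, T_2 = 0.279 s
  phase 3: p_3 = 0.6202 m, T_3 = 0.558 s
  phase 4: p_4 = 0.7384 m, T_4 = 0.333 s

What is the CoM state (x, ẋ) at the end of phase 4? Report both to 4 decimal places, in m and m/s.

x = 0.8093, ẋ = 0.4451

phase 1: p=0.0786, T=0.322, ωT=1.277760, cosh=1.933627, sinh=1.654967; start (x,ẋ)=(0.121400, 0.265300) → end (x,ẋ)=(0.272005, 0.794069)
phase 2: p=0.3900, T=0.279, ωT=1.107128, cosh=1.678081, sinh=1.347574; start (x,ẋ)=(0.272005, 0.794069) → end (x,ẋ)=(0.461655, 0.701538)
phase 3: p=0.6202, T=0.558, ωT=2.214256, cosh=4.631913, sinh=4.522679; start (x,ẋ)=(0.461655, 0.701538) → end (x,ẋ)=(0.685396, 0.404067)
phase 4: p=0.7384, T=0.333, ωT=1.321411, cosh=2.007732, sinh=1.740973; start (x,ẋ)=(0.685396, 0.404067) → end (x,ẋ)=(0.809259, 0.445077)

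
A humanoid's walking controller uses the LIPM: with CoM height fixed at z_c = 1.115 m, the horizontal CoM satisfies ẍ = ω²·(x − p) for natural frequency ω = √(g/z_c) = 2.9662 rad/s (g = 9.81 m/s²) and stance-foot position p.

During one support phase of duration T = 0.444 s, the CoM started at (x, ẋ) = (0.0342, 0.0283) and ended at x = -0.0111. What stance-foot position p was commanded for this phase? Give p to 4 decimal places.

p = 0.0960

ωT = 2.9662·0.444 = 1.316993; cosh(ωT) = 2.000060, sinh(ωT) = 1.732121
x(T) = p + (x₀−p)·cosh(ωT) + (ẋ₀/ω)·sinh(ωT) ⇒ p·(1 − cosh) = x(T) − x₀·cosh − (ẋ₀/ω)·sinh
numerator   = -0.0111 − (0.0342)·2.000060 − (0.0283/2.9662)·1.732121 = -0.096028
denominator = 1 − 2.000060 = -1.000060
p = -0.096028 / -1.000060 = 0.0960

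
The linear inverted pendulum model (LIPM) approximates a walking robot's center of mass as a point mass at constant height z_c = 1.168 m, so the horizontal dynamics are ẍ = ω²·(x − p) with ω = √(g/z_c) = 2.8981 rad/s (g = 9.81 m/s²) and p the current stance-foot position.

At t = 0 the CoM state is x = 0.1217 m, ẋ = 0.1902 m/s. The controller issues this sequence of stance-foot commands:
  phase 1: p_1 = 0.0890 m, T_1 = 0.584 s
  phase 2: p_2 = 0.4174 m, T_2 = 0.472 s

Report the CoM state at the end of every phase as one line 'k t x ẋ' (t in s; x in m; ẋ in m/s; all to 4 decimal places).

phase 1: p=0.0890, T=0.584, ωT=1.692490, cosh=2.808527, sinh=2.624467; start (x,ẋ)=(0.121700, 0.190200) → end (x,ẋ)=(0.353081, 0.782897)
phase 2: p=0.4174, T=0.472, ωT=1.367903, cosh=2.090874, sinh=1.836234; start (x,ẋ)=(0.353081, 0.782897) → end (x,ẋ)=(0.778959, 1.294657)

1 0.5840 0.3531 0.7829
2 1.0560 0.7790 1.2947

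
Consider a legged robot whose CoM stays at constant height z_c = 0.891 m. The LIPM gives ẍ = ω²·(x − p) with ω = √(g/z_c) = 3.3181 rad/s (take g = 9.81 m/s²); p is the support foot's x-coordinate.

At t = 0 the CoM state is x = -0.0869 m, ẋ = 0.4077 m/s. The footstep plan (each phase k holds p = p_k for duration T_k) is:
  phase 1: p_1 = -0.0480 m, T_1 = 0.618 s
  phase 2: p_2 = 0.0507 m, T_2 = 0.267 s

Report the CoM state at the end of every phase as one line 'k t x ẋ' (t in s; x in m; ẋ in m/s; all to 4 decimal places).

phase 1: p=-0.0480, T=0.618, ωT=2.050586, cosh=3.950556, sinh=3.821897; start (x,ẋ)=(-0.086900, 0.407700) → end (x,ẋ)=(0.267926, 1.117334)
phase 2: p=0.0507, T=0.267, ωT=0.885933, cosh=1.418787, sinh=1.006458; start (x,ẋ)=(0.267926, 1.117334) → end (x,ẋ)=(0.697811, 2.310690)

1 0.6180 0.2679 1.1173
2 0.8850 0.6978 2.3107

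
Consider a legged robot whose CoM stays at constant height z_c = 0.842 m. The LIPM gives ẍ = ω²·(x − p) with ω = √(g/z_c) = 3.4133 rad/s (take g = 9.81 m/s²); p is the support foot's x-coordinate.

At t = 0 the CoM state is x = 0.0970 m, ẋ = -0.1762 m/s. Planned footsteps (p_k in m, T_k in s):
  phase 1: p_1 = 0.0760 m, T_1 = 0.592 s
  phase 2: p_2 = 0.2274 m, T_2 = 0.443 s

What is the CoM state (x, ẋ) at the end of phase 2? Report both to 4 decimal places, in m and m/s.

x = -0.6555, ẋ = -2.9070

phase 1: p=0.0760, T=0.592, ωT=2.020674, cosh=3.837985, sinh=3.705419; start (x,ẋ)=(0.097000, -0.176200) → end (x,ẋ)=(-0.034682, -0.410651)
phase 2: p=0.2274, T=0.443, ωT=1.512092, cosh=2.378329, sinh=2.157881; start (x,ẋ)=(-0.034682, -0.410651) → end (x,ẋ)=(-0.655530, -2.907027)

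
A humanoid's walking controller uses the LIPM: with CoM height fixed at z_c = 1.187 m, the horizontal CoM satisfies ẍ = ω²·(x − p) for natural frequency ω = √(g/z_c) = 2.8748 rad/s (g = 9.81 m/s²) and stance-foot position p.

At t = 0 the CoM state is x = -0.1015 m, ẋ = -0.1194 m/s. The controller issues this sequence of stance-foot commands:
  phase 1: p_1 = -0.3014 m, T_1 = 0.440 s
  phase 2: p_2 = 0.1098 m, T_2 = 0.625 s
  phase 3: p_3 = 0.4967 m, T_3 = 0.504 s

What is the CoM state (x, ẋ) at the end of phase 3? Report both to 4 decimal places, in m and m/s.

phase 1: p=-0.3014, T=0.440, ωT=1.264912, cosh=1.912523, sinh=1.630258; start (x,ẋ)=(-0.101500, -0.119400) → end (x,ẋ)=(0.013203, 0.708510)
phase 2: p=0.1098, T=0.625, ωT=1.796750, cosh=3.097928, sinh=2.932091; start (x,ẋ)=(0.013203, 0.708510) → end (x,ẋ)=(0.533179, 1.380680)
phase 3: p=0.4967, T=0.504, ωT=1.448899, cosh=2.246626, sinh=2.011798; start (x,ẋ)=(0.533179, 1.380680) → end (x,ẋ)=(1.544861, 3.312850)

x = 1.5449, ẋ = 3.3129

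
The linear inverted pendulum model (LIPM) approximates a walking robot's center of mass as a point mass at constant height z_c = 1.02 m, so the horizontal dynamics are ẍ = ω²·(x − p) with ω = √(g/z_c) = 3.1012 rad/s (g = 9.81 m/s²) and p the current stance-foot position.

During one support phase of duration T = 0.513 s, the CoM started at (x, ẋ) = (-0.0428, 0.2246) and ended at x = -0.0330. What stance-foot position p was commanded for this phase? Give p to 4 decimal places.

p = 0.0604

ωT = 3.1012·0.513 = 1.590916; cosh(ωT) = 2.555990, sinh(ωT) = 2.352251
x(T) = p + (x₀−p)·cosh(ωT) + (ẋ₀/ω)·sinh(ωT) ⇒ p·(1 − cosh) = x(T) − x₀·cosh − (ẋ₀/ω)·sinh
numerator   = -0.0330 − (-0.0428)·2.555990 − (0.2246/3.1012)·2.352251 = -0.093962
denominator = 1 − 2.555990 = -1.555990
p = -0.093962 / -1.555990 = 0.0604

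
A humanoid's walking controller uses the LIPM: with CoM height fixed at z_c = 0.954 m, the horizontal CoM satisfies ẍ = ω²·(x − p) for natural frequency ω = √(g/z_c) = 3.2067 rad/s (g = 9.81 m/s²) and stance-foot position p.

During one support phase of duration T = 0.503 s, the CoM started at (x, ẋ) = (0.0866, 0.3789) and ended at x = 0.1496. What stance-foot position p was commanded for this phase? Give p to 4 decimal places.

p = 0.2244

ωT = 3.2067·0.503 = 1.612970; cosh(ωT) = 2.608493, sinh(ωT) = 2.409199
x(T) = p + (x₀−p)·cosh(ωT) + (ẋ₀/ω)·sinh(ωT) ⇒ p·(1 − cosh) = x(T) − x₀·cosh − (ẋ₀/ω)·sinh
numerator   = 0.1496 − (0.0866)·2.608493 − (0.3789/3.2067)·2.409199 = -0.360964
denominator = 1 − 2.608493 = -1.608493
p = -0.360964 / -1.608493 = 0.2244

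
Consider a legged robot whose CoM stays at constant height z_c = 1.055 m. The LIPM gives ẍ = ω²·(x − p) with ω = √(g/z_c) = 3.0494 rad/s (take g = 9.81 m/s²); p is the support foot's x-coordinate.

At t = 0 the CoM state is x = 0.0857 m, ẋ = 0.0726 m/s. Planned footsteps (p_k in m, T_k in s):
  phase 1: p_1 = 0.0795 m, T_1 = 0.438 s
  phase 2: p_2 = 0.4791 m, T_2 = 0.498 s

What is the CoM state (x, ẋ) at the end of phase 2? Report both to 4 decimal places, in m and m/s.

x = -0.2169, ẋ = -1.8525

phase 1: p=0.0795, T=0.438, ωT=1.335637, cosh=2.032704, sinh=1.769714; start (x,ẋ)=(0.085700, 0.072600) → end (x,ẋ)=(0.134236, 0.181033)
phase 2: p=0.4791, T=0.498, ωT=1.518601, cosh=2.392426, sinh=2.173408; start (x,ẋ)=(0.134236, 0.181033) → end (x,ẋ)=(-0.216933, -1.852509)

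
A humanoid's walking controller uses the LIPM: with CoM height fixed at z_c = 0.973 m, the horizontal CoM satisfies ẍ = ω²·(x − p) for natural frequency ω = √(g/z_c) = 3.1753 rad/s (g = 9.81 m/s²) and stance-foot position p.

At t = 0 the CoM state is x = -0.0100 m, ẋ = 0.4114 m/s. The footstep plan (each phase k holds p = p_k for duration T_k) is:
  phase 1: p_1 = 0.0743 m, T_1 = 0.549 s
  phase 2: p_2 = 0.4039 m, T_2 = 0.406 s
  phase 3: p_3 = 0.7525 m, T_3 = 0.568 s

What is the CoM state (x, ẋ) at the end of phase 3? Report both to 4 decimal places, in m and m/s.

phase 1: p=0.0743, T=0.549, ωT=1.743240, cosh=2.945392, sinh=2.770439; start (x,ẋ)=(-0.010000, 0.411400) → end (x,ẋ)=(0.184949, 0.470149)
phase 2: p=0.4039, T=0.406, ωT=1.289172, cosh=1.952639, sinh=1.677140; start (x,ẋ)=(0.184949, 0.470149) → end (x,ẋ)=(0.224692, -0.247977)
phase 3: p=0.7525, T=0.568, ωT=1.803570, cosh=3.117998, sinh=2.953288; start (x,ẋ)=(0.224692, -0.247977) → end (x,ẋ)=(-1.123843, -5.722751)

x = -1.1238, ẋ = -5.7228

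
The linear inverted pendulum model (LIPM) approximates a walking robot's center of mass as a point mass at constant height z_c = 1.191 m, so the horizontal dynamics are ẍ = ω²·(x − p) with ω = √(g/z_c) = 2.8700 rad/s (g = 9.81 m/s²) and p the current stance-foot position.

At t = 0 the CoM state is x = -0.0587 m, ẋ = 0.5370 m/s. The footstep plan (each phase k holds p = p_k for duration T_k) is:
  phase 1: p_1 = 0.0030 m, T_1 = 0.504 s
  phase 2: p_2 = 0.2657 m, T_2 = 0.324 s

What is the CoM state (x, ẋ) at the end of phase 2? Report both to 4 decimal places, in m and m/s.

x = 0.5445, ẋ = 1.1640

phase 1: p=0.0030, T=0.504, ωT=1.446480, cosh=2.241766, sinh=2.006369; start (x,ẋ)=(-0.058700, 0.537000) → end (x,ẋ)=(0.240091, 0.848543)
phase 2: p=0.2657, T=0.324, ωT=0.929880, cosh=1.464403, sinh=1.069802; start (x,ẋ)=(0.240091, 0.848543) → end (x,ẋ)=(0.544495, 1.163979)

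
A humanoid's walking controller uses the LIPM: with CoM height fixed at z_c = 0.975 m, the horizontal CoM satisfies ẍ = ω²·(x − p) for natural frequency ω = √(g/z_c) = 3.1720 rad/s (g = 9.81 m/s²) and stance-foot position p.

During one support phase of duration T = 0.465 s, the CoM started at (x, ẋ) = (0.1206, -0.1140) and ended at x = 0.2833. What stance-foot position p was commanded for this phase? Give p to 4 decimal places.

ωT = 3.1720·0.465 = 1.474980; cosh(ωT) = 2.299866, sinh(ωT) = 2.071083
x(T) = p + (x₀−p)·cosh(ωT) + (ẋ₀/ω)·sinh(ωT) ⇒ p·(1 − cosh) = x(T) − x₀·cosh − (ẋ₀/ω)·sinh
numerator   = 0.2833 − (0.1206)·2.299866 − (-0.1140/3.1720)·2.071083 = 0.080370
denominator = 1 − 2.299866 = -1.299866
p = 0.080370 / -1.299866 = -0.0618

p = -0.0618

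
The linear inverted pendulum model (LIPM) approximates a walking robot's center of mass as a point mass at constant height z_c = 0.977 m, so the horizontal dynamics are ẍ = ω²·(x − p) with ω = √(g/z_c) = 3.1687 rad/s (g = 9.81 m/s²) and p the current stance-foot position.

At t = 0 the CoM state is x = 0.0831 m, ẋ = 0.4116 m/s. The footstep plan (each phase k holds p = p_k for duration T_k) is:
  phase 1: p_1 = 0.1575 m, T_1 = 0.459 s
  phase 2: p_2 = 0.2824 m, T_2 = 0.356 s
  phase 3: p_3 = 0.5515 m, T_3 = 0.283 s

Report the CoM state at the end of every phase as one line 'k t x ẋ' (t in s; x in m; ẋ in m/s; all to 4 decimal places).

1 0.4590 0.2525 0.4521
2 0.8150 0.4286 0.6404
3 1.0980 0.5823 0.5177

phase 1: p=0.1575, T=0.459, ωT=1.454433, cosh=2.257794, sinh=2.024262; start (x,ẋ)=(0.083100, 0.411600) → end (x,ẋ)=(0.252463, 0.452086)
phase 2: p=0.2824, T=0.356, ωT=1.128057, cosh=1.706655, sinh=1.382993; start (x,ẋ)=(0.252463, 0.452086) → end (x,ẋ)=(0.428622, 0.640360)
phase 3: p=0.5515, T=0.283, ωT=0.896742, cosh=1.429750, sinh=1.021853; start (x,ẋ)=(0.428622, 0.640360) → end (x,ẋ)=(0.582321, 0.517683)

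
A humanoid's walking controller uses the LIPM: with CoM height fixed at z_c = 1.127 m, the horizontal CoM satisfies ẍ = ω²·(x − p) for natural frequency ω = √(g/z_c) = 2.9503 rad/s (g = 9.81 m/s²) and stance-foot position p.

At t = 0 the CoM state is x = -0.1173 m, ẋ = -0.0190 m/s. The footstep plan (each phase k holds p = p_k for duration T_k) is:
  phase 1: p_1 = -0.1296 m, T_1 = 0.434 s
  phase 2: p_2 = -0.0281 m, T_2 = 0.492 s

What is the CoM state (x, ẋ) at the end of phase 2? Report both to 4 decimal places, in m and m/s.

x = -0.2111, ẋ = -0.4732

phase 1: p=-0.1296, T=0.434, ωT=1.280430, cosh=1.938053, sinh=1.660135; start (x,ẋ)=(-0.117300, -0.019000) → end (x,ẋ)=(-0.116453, 0.023421)
phase 2: p=-0.0281, T=0.492, ωT=1.451548, cosh=2.251962, sinh=2.017755; start (x,ẋ)=(-0.116453, 0.023421) → end (x,ẋ)=(-0.211050, -0.473222)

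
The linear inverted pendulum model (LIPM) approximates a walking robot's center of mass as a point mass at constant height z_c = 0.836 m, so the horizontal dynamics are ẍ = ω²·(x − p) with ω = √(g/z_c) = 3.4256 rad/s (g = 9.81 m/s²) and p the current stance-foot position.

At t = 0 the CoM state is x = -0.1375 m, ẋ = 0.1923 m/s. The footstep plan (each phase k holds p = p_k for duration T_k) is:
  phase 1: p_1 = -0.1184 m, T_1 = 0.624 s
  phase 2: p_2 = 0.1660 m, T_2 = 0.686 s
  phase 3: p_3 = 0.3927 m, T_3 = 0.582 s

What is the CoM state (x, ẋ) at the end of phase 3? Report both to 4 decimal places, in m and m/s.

phase 1: p=-0.1184, T=0.624, ωT=2.137574, cosh=4.298393, sinh=4.180453; start (x,ẋ)=(-0.137500, 0.192300) → end (x,ẋ)=(0.034175, 0.553058)
phase 2: p=0.1660, T=0.686, ωT=2.349962, cosh=5.290270, sinh=5.194897; start (x,ẋ)=(0.034175, 0.553058) → end (x,ẋ)=(0.307320, 0.579922)
phase 3: p=0.3927, T=0.582, ωT=1.993699, cosh=3.739418, sinh=3.603227; start (x,ẋ)=(0.307320, 0.579922) → end (x,ẋ)=(0.683422, 1.114710)

x = 0.6834, ẋ = 1.1147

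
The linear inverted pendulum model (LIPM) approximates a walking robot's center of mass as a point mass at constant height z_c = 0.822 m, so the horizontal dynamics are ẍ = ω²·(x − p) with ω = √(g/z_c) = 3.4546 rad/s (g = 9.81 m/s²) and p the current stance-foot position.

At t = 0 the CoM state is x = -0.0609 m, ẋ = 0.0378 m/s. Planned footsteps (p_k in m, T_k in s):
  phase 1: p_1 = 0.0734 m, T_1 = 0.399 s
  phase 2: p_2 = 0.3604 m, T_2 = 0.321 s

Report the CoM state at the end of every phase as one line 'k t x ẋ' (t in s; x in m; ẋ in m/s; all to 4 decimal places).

1 0.3990 -0.1897 -0.7824
2 0.7200 -0.8699 -3.8813

phase 1: p=0.0734, T=0.399, ωT=1.378385, cosh=2.110237, sinh=1.858252; start (x,ẋ)=(-0.060900, 0.037800) → end (x,ẋ)=(-0.189672, -0.782374)
phase 2: p=0.3604, T=0.321, ωT=1.108927, cosh=1.680508, sinh=1.350595; start (x,ẋ)=(-0.189672, -0.782374) → end (x,ẋ)=(-0.869874, -3.881293)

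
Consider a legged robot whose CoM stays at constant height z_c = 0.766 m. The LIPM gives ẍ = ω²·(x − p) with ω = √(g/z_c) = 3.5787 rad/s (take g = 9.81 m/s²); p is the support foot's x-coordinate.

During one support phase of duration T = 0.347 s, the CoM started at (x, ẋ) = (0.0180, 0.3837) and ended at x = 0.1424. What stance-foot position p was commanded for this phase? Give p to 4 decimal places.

ωT = 3.5787·0.347 = 1.241809; cosh(ωT) = 1.875366, sinh(ωT) = 1.586504
x(T) = p + (x₀−p)·cosh(ωT) + (ẋ₀/ω)·sinh(ωT) ⇒ p·(1 − cosh) = x(T) − x₀·cosh − (ẋ₀/ω)·sinh
numerator   = 0.1424 − (0.0180)·1.875366 − (0.3837/3.5787)·1.586504 = -0.061458
denominator = 1 − 1.875366 = -0.875366
p = -0.061458 / -0.875366 = 0.0702

p = 0.0702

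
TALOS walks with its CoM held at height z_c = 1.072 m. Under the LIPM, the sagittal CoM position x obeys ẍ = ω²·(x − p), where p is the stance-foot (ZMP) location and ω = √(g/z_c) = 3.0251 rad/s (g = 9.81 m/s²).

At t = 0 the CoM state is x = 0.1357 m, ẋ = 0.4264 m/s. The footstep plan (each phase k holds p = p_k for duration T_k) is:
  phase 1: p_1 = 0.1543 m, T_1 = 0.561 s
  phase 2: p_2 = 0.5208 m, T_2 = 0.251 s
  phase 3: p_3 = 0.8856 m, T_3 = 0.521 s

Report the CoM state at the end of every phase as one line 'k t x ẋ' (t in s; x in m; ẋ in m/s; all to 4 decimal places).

phase 1: p=0.1543, T=0.561, ωT=1.697081, cosh=2.820605, sinh=2.637388; start (x,ẋ)=(0.135700, 0.426400) → end (x,ẋ)=(0.473587, 1.054309)
phase 2: p=0.5208, T=0.251, ωT=0.759300, cosh=1.302387, sinh=0.834393; start (x,ẋ)=(0.473587, 1.054309) → end (x,ẋ)=(0.750113, 1.253947)
phase 3: p=0.8856, T=0.521, ωT=1.576077, cosh=2.521366, sinh=2.314581; start (x,ẋ)=(0.750113, 1.253947) → end (x,ẋ)=(1.503415, 2.213003)

1 0.5610 0.4736 1.0543
2 0.8120 0.7501 1.2539
3 1.3330 1.5034 2.2130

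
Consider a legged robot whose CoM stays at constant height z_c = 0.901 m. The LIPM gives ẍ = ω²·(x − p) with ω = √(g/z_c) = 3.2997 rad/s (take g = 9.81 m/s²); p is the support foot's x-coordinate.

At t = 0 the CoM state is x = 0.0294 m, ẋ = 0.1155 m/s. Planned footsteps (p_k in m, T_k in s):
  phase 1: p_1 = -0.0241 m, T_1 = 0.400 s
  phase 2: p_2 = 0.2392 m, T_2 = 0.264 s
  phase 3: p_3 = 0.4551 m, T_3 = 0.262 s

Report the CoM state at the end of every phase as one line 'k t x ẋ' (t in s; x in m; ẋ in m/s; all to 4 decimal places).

1 0.4000 0.1440 0.5384
2 0.6640 0.2663 0.4463
3 0.9260 0.3234 0.0157

phase 1: p=-0.0241, T=0.400, ωT=1.319880, cosh=2.005070, sinh=1.737902; start (x,ẋ)=(0.029400, 0.115500) → end (x,ẋ)=(0.144003, 0.538384)
phase 2: p=0.2392, T=0.264, ωT=0.871121, cosh=1.404035, sinh=0.985553; start (x,ẋ)=(0.144003, 0.538384) → end (x,ẋ)=(0.266345, 0.446328)
phase 3: p=0.4551, T=0.262, ωT=0.864521, cosh=1.397561, sinh=0.976308; start (x,ẋ)=(0.266345, 0.446328) → end (x,ẋ)=(0.323362, 0.015692)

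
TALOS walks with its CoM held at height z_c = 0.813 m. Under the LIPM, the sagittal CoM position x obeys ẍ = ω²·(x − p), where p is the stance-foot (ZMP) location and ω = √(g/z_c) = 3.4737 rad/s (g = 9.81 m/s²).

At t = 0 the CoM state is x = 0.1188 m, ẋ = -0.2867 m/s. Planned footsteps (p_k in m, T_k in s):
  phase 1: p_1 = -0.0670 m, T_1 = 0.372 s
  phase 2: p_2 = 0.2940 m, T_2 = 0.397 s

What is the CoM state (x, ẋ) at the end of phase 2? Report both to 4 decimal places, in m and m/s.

x = 0.2876, ẋ = 0.2289

phase 1: p=-0.0670, T=0.372, ωT=1.292216, cosh=1.957754, sinh=1.683093; start (x,ẋ)=(0.118800, -0.286700) → end (x,ẋ)=(0.157838, 0.525003)
phase 2: p=0.2940, T=0.397, ωT=1.379059, cosh=2.111489, sinh=1.859674; start (x,ẋ)=(0.157838, 0.525003) → end (x,ẋ)=(0.287559, 0.228935)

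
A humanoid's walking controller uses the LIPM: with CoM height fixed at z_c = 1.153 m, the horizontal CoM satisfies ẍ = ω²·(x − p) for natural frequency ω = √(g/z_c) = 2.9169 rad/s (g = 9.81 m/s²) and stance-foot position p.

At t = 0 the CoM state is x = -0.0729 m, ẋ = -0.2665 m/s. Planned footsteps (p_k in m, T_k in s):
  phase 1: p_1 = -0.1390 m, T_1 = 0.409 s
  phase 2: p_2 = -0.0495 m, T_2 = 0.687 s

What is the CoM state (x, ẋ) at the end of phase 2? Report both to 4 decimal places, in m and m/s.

phase 1: p=-0.1390, T=0.409, ωT=1.193012, cosh=1.800152, sinh=1.496845; start (x,ẋ)=(-0.072900, -0.266500) → end (x,ẋ)=(-0.156768, -0.191138)
phase 2: p=-0.0495, T=0.687, ωT=2.003910, cosh=3.776407, sinh=3.641599; start (x,ẋ)=(-0.156768, -0.191138) → end (x,ẋ)=(-0.693213, -1.861234)

x = -0.6932, ẋ = -1.8612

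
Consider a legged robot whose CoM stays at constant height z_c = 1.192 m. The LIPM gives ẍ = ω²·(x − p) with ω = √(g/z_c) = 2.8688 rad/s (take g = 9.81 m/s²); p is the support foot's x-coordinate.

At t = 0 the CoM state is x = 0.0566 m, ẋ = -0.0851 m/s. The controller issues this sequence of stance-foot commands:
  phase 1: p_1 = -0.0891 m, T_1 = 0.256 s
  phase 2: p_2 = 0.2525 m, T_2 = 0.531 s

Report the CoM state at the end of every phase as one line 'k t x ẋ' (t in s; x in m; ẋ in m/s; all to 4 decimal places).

phase 1: p=-0.0891, T=0.256, ωT=0.734413, cosh=1.282022, sinh=0.802235; start (x,ẋ)=(0.056600, -0.085100) → end (x,ẋ)=(0.073893, 0.226222)
phase 2: p=0.2525, T=0.531, ωT=1.523333, cosh=2.402737, sinh=2.184752; start (x,ẋ)=(0.073893, 0.226222) → end (x,ẋ)=(-0.004365, -0.575888)

1 0.2560 0.0739 0.2262
2 0.7870 -0.0044 -0.5759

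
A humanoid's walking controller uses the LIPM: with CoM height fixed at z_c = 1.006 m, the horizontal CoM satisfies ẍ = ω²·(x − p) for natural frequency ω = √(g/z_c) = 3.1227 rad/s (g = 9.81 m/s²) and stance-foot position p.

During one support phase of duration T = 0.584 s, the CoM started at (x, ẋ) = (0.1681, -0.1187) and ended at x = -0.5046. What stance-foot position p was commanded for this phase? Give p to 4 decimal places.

ωT = 3.1227·0.584 = 1.823657; cosh(ωT) = 3.177952, sinh(ωT) = 3.016517
x(T) = p + (x₀−p)·cosh(ωT) + (ẋ₀/ω)·sinh(ωT) ⇒ p·(1 − cosh) = x(T) − x₀·cosh − (ẋ₀/ω)·sinh
numerator   = -0.5046 − (0.1681)·3.177952 − (-0.1187/3.1227)·3.016517 = -0.924150
denominator = 1 − 3.177952 = -2.177952
p = -0.924150 / -2.177952 = 0.4243

p = 0.4243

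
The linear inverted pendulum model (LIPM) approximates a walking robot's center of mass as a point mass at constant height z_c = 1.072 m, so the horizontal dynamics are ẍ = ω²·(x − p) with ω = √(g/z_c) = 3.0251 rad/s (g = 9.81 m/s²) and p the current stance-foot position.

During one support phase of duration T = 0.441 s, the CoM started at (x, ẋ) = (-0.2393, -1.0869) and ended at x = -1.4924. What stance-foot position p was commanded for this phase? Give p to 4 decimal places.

ωT = 3.0251·0.441 = 1.334069; cosh(ωT) = 2.029932, sinh(ωT) = 1.766528
x(T) = p + (x₀−p)·cosh(ωT) + (ẋ₀/ω)·sinh(ωT) ⇒ p·(1 − cosh) = x(T) − x₀·cosh − (ẋ₀/ω)·sinh
numerator   = -1.4924 − (-0.2393)·2.029932 − (-1.0869/3.0251)·1.766528 = -0.371934
denominator = 1 − 2.029932 = -1.029932
p = -0.371934 / -1.029932 = 0.3611

p = 0.3611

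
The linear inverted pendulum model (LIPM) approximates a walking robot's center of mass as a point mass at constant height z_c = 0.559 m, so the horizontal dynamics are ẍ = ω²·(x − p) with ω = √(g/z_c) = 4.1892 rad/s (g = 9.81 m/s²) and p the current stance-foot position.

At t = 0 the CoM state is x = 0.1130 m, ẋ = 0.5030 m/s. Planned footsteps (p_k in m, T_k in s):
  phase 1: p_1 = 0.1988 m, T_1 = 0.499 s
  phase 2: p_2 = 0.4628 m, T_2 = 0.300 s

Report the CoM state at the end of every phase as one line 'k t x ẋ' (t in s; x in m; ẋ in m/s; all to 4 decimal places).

1 0.4990 0.3247 0.6339
2 0.7990 0.4448 0.2696

phase 1: p=0.1988, T=0.499, ωT=2.090411, cosh=4.105937, sinh=3.982300; start (x,ẋ)=(0.113000, 0.503000) → end (x,ẋ)=(0.324668, 0.633915)
phase 2: p=0.4628, T=0.300, ωT=1.256760, cosh=1.899296, sinh=1.614722; start (x,ẋ)=(0.324668, 0.633915) → end (x,ẋ)=(0.444788, 0.269613)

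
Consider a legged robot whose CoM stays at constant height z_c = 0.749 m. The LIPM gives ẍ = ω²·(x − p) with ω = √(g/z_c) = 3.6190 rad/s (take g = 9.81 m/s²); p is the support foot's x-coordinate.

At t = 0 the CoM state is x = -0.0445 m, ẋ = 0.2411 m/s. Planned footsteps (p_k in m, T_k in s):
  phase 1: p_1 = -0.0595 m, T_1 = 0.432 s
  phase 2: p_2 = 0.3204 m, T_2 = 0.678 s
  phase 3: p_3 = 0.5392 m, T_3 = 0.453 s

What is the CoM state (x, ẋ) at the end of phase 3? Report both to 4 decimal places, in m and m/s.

x = 0.2460, ẋ = -0.8838

phase 1: p=-0.0595, T=0.432, ωT=1.563408, cosh=2.492244, sinh=2.282823; start (x,ẋ)=(-0.044500, 0.241100) → end (x,ẋ)=(0.129967, 0.724803)
phase 2: p=0.3204, T=0.678, ωT=2.453682, cosh=5.858535, sinh=5.772559; start (x,ẋ)=(0.129967, 0.724803) → end (x,ẋ)=(0.360852, 0.267964)
phase 3: p=0.5392, T=0.453, ωT=1.639407, cosh=2.673104, sinh=2.479009; start (x,ẋ)=(0.360852, 0.267964) → end (x,ẋ)=(0.246011, -0.883763)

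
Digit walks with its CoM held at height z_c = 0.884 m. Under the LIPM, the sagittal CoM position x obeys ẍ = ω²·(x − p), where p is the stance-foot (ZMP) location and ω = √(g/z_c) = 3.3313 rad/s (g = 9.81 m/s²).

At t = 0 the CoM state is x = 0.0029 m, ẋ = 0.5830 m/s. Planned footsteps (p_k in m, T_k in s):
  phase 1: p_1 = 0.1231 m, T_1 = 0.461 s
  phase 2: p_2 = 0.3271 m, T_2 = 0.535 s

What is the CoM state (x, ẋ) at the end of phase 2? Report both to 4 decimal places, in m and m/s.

phase 1: p=0.1231, T=0.461, ωT=1.535729, cosh=2.430005, sinh=2.214707; start (x,ẋ)=(0.002900, 0.583000) → end (x,ẋ)=(0.218602, 0.529875)
phase 2: p=0.3271, T=0.535, ωT=1.782246, cosh=3.055723, sinh=2.887463; start (x,ẋ)=(0.218602, 0.529875) → end (x,ẋ)=(0.454839, 0.575509)

x = 0.4548, ẋ = 0.5755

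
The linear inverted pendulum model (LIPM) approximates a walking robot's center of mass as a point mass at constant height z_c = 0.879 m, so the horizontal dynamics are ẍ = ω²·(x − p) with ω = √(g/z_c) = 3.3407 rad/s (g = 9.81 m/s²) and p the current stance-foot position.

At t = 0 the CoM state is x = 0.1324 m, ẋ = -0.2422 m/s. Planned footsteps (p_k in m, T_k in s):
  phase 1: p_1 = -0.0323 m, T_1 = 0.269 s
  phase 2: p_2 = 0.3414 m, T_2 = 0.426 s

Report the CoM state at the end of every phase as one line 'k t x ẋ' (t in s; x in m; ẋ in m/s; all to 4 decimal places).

phase 1: p=-0.0323, T=0.269, ωT=0.898648, cosh=1.431700, sinh=1.024581; start (x,ẋ)=(0.132400, -0.242200) → end (x,ẋ)=(0.129219, 0.216980)
phase 2: p=0.3414, T=0.426, ωT=1.423138, cosh=2.195540, sinh=1.954584; start (x,ẋ)=(0.129219, 0.216980) → end (x,ẋ)=(0.002500, -0.909084)

1 0.2690 0.1292 0.2170
2 0.6950 0.0025 -0.9091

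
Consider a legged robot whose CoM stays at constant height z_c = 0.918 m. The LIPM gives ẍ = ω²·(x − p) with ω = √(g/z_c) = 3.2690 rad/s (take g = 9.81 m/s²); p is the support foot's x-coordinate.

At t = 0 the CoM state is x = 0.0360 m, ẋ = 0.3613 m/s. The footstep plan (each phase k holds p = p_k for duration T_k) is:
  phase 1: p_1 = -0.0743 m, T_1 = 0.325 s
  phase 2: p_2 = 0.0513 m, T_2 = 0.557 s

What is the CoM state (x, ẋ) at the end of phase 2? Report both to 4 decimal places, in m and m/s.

x = 1.6265, ẋ = 5.2159

phase 1: p=-0.0743, T=0.325, ωT=1.062425, cosh=1.619498, sinh=1.273881; start (x,ẋ)=(0.036000, 0.361300) → end (x,ẋ)=(0.245124, 1.044449)
phase 2: p=0.0513, T=0.557, ωT=1.820833, cosh=3.169446, sinh=3.007555; start (x,ẋ)=(0.245124, 1.044449) → end (x,ẋ)=(1.626531, 5.215942)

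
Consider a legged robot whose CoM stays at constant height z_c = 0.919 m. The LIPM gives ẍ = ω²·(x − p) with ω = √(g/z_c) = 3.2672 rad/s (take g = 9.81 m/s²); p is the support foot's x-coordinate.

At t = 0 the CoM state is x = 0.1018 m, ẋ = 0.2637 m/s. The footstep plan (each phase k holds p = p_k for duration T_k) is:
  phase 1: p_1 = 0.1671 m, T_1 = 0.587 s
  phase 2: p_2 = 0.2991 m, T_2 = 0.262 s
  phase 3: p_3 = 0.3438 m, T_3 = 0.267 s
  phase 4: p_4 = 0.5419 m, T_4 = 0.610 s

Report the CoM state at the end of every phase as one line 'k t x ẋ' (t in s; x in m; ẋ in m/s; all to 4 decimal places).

1 0.5870 0.2088 0.2064
2 0.8490 0.2346 0.0023
3 1.1160 0.1910 -0.3490
4 1.7260 -1.1539 -5.4318

phase 1: p=0.1671, T=0.587, ωT=1.917846, cosh=3.476604, sinh=3.329681; start (x,ẋ)=(0.101800, 0.263700) → end (x,ẋ)=(0.208821, 0.206399)
phase 2: p=0.2991, T=0.262, ωT=0.856006, cosh=1.389299, sinh=0.964443; start (x,ẋ)=(0.208821, 0.206399) → end (x,ẋ)=(0.234602, 0.002277)
phase 3: p=0.3438, T=0.267, ωT=0.872342, cosh=1.405240, sinh=0.987269; start (x,ẋ)=(0.234602, 0.002277) → end (x,ẋ)=(0.191039, -0.349030)
phase 4: p=0.5419, T=0.610, ωT=1.992992, cosh=3.736871, sinh=3.600584; start (x,ẋ)=(0.191039, -0.349030) → end (x,ẋ)=(-1.153868, -5.431751)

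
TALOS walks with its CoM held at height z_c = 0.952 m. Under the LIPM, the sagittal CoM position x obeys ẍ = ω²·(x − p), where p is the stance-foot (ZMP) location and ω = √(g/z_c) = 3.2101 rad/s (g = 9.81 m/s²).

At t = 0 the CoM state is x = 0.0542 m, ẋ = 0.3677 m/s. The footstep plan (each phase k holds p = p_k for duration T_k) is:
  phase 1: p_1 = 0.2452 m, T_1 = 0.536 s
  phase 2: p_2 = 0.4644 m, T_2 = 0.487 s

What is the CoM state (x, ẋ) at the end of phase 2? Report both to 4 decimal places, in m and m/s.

phase 1: p=0.2452, T=0.536, ωT=1.720614, cosh=2.883456, sinh=2.704500; start (x,ẋ)=(0.054200, 0.367700) → end (x,ẋ)=(0.004246, -0.597961)
phase 2: p=0.4644, T=0.487, ωT=1.563319, cosh=2.492040, sinh=2.282600; start (x,ẋ)=(0.004246, -0.597961) → end (x,ẋ)=(-1.107513, -4.861863)

x = -1.1075, ẋ = -4.8619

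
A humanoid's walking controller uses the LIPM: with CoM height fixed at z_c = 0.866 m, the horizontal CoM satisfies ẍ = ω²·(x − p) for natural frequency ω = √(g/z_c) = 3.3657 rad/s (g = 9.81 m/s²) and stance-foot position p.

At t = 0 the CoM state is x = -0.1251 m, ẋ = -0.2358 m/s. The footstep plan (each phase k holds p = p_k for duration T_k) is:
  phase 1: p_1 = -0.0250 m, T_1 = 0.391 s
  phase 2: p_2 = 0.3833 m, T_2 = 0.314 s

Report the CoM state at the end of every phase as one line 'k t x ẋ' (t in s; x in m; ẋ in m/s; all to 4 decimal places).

1 0.3910 -0.3462 -1.0541
2 0.7050 -1.1891 -4.8053

phase 1: p=-0.0250, T=0.391, ωT=1.315989, cosh=1.998322, sinh=1.730113; start (x,ẋ)=(-0.125100, -0.235800) → end (x,ẋ)=(-0.346243, -1.054091)
phase 2: p=0.3833, T=0.314, ωT=1.056830, cosh=1.612395, sinh=1.264840; start (x,ẋ)=(-0.346243, -1.054091) → end (x,ẋ)=(-1.189143, -4.805329)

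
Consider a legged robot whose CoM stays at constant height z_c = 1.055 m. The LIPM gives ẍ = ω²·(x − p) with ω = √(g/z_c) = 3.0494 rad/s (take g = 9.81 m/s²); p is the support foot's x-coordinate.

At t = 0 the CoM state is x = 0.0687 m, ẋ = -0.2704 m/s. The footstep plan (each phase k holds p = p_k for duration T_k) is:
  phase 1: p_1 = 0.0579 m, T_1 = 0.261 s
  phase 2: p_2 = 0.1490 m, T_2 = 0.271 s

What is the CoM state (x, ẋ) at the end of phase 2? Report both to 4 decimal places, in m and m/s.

x = -0.1624, ẋ = -0.8879

phase 1: p=0.0579, T=0.261, ωT=0.795893, cosh=1.333799, sinh=0.882621; start (x,ẋ)=(0.068700, -0.270400) → end (x,ẋ)=(-0.005960, -0.331591)
phase 2: p=0.1490, T=0.271, ωT=0.826387, cosh=1.361338, sinh=0.923711; start (x,ẋ)=(-0.005960, -0.331591) → end (x,ẋ)=(-0.162397, -0.887893)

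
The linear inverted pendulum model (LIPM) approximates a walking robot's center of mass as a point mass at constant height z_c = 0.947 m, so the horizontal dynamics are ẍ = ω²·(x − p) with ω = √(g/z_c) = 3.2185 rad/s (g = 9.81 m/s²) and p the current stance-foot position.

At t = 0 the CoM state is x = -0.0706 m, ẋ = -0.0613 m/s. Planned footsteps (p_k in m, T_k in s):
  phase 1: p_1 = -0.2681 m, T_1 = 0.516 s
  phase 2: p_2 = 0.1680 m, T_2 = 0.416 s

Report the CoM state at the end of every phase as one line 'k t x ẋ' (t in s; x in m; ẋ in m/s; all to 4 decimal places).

phase 1: p=-0.2681, T=0.516, ωT=1.660746, cosh=2.726616, sinh=2.536619; start (x,ẋ)=(-0.070600, -0.061300) → end (x,ẋ)=(0.222094, 1.445270)
phase 2: p=0.1680, T=0.416, ωT=1.338896, cosh=2.038482, sinh=1.776347; start (x,ẋ)=(0.222094, 1.445270) → end (x,ẋ)=(1.075940, 3.255422)

1 0.5160 0.2221 1.4453
2 0.9320 1.0759 3.2554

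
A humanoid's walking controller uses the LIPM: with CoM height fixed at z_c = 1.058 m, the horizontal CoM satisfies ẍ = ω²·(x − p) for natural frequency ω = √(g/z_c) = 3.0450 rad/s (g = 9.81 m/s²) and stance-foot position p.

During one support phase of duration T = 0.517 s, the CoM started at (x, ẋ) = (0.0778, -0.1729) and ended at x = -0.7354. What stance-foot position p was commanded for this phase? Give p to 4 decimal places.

p = 0.5273

ωT = 3.0450·0.517 = 1.574265; cosh(ωT) = 2.517176, sinh(ωT) = 2.310016
x(T) = p + (x₀−p)·cosh(ωT) + (ẋ₀/ω)·sinh(ωT) ⇒ p·(1 − cosh) = x(T) − x₀·cosh − (ẋ₀/ω)·sinh
numerator   = -0.7354 − (0.0778)·2.517176 − (-0.1729/3.0450)·2.310016 = -0.800070
denominator = 1 − 2.517176 = -1.517176
p = -0.800070 / -1.517176 = 0.5273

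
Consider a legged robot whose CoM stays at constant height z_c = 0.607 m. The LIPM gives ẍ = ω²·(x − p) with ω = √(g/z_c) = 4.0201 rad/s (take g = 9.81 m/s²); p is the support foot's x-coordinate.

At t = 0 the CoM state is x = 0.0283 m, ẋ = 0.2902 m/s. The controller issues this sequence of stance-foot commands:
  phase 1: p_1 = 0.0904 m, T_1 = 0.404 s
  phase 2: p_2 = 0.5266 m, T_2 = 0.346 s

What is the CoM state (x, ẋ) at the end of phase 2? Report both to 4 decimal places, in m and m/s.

phase 1: p=0.0904, T=0.404, ωT=1.624120, cosh=2.635519, sinh=2.438435; start (x,ẋ)=(0.028300, 0.290200) → end (x,ẋ)=(0.102758, 0.156077)
phase 2: p=0.5266, T=0.346, ωT=1.390955, cosh=2.133761, sinh=1.884923; start (x,ẋ)=(0.102758, 0.156077) → end (x,ẋ)=(-0.304597, -2.878665)

x = -0.3046, ẋ = -2.8787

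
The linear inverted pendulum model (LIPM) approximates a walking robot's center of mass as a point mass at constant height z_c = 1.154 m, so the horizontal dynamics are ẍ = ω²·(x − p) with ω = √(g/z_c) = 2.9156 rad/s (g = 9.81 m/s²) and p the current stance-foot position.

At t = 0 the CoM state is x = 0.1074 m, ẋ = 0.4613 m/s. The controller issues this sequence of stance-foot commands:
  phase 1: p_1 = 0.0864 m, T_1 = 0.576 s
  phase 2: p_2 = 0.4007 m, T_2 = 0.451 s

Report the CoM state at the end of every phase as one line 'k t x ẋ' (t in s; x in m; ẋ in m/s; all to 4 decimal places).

phase 1: p=0.0864, T=0.576, ωT=1.679386, cosh=2.774374, sinh=2.587886; start (x,ẋ)=(0.107400, 0.461300) → end (x,ẋ)=(0.554112, 1.438269)
phase 2: p=0.4007, T=0.451, ωT=1.314936, cosh=1.996501, sinh=1.728010; start (x,ẋ)=(0.554112, 1.438269) → end (x,ẋ)=(1.559416, 3.644422)

1 0.5760 0.5541 1.4383
2 1.0270 1.5594 3.6444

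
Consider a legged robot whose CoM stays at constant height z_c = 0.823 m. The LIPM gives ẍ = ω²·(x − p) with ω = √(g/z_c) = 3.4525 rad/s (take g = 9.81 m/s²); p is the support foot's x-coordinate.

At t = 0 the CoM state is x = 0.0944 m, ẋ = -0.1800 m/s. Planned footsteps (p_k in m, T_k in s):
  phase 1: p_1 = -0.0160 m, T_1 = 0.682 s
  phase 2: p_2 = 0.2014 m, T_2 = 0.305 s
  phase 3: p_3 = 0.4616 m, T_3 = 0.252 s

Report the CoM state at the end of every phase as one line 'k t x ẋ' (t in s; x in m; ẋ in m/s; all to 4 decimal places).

phase 1: p=-0.0160, T=0.682, ωT=2.354605, cosh=5.314449, sinh=5.219518; start (x,ẋ)=(0.094400, -0.180000) → end (x,ẋ)=(0.298590, 1.032850)
phase 2: p=0.2014, T=0.305, ωT=1.053012, cosh=1.607579, sinh=1.258694; start (x,ẋ)=(0.298590, 1.032850) → end (x,ẋ)=(0.734191, 2.082739)
phase 3: p=0.4616, T=0.252, ωT=0.870030, cosh=1.402961, sinh=0.984022; start (x,ẋ)=(0.734191, 2.082739) → end (x,ẋ)=(1.437651, 3.848084)

1 0.6820 0.2986 1.0328
2 0.9870 0.7342 2.0827
3 1.2390 1.4377 3.8481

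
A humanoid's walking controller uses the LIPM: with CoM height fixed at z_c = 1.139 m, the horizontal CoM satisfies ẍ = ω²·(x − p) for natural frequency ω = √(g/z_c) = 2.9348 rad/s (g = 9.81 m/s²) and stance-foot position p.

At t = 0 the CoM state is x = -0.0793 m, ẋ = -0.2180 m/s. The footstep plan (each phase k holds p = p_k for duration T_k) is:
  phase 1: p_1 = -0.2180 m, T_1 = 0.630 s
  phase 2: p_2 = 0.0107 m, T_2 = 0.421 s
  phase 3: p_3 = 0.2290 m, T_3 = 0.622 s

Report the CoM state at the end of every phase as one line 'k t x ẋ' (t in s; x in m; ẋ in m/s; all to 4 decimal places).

phase 1: p=-0.2180, T=0.630, ωT=1.848924, cosh=3.255193, sinh=3.097787; start (x,ẋ)=(-0.079300, -0.218000) → end (x,ẋ)=(0.003388, 0.551343)
phase 2: p=0.0107, T=0.421, ωT=1.235551, cosh=1.865474, sinh=1.574799; start (x,ẋ)=(0.003388, 0.551343) → end (x,ẋ)=(0.292908, 0.994724)
phase 3: p=0.2290, T=0.622, ωT=1.825446, cosh=3.183353, sinh=3.022207; start (x,ẋ)=(0.292908, 0.994724) → end (x,ẋ)=(1.456793, 3.733398)

1 0.6300 0.0034 0.5513
2 1.0510 0.2929 0.9947
3 1.6730 1.4568 3.7334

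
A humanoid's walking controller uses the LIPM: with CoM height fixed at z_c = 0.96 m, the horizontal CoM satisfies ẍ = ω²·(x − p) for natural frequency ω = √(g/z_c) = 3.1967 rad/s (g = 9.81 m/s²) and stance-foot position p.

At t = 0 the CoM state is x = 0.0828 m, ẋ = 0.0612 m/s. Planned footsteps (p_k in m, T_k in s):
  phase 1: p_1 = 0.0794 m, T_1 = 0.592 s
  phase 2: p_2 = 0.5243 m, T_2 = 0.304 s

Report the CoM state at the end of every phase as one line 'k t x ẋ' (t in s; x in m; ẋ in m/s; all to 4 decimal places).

phase 1: p=0.0794, T=0.592, ωT=1.892446, cosh=3.393142, sinh=3.242440; start (x,ẋ)=(0.082800, 0.061200) → end (x,ẋ)=(0.153012, 0.242902)
phase 2: p=0.5243, T=0.304, ωT=0.971797, cosh=1.510546, sinh=1.132143; start (x,ẋ)=(0.153012, 0.242902) → end (x,ẋ)=(0.049479, -0.976821)

1 0.5920 0.1530 0.2429
2 0.8960 0.0495 -0.9768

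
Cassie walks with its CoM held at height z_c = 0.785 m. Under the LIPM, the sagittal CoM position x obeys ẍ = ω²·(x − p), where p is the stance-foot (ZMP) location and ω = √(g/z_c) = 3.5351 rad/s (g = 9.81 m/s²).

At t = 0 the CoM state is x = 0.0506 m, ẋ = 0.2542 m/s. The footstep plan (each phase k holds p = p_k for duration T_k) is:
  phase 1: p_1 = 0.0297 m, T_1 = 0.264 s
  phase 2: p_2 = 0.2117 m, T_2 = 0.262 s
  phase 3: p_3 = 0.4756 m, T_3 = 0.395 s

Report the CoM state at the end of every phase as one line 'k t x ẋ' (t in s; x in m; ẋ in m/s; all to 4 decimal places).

phase 1: p=0.0297, T=0.264, ωT=0.933266, cosh=1.468034, sinh=1.074767; start (x,ẋ)=(0.050600, 0.254200) → end (x,ẋ)=(0.137666, 0.452582)
phase 2: p=0.2117, T=0.262, ωT=0.926196, cosh=1.460472, sinh=1.064415; start (x,ẋ)=(0.137666, 0.452582) → end (x,ẋ)=(0.239847, 0.382406)
phase 3: p=0.4756, T=0.395, ωT=1.396365, cosh=2.143990, sinh=1.896494; start (x,ẋ)=(0.239847, 0.382406) → end (x,ẋ)=(0.175299, -0.760685)

1 0.2640 0.1377 0.4526
2 0.5260 0.2398 0.3824
3 0.9210 0.1753 -0.7607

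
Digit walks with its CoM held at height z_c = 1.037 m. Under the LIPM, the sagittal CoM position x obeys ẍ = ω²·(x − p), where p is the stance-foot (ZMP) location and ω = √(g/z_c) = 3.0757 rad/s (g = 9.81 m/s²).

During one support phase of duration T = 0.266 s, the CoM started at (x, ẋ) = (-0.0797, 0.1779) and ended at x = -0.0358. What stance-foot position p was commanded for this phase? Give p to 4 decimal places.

p = -0.0546

ωT = 3.0757·0.266 = 0.818136; cosh(ωT) = 1.353763, sinh(ωT) = 0.912509
x(T) = p + (x₀−p)·cosh(ωT) + (ẋ₀/ω)·sinh(ωT) ⇒ p·(1 − cosh) = x(T) − x₀·cosh − (ẋ₀/ω)·sinh
numerator   = -0.0358 − (-0.0797)·1.353763 − (0.1779/3.0757)·0.912509 = 0.019315
denominator = 1 − 1.353763 = -0.353763
p = 0.019315 / -0.353763 = -0.0546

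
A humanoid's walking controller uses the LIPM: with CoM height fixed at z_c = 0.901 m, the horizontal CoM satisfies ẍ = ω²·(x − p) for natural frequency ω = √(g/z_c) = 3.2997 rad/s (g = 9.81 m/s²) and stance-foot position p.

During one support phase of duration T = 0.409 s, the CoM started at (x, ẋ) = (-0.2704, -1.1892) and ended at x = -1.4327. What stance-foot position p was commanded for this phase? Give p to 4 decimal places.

p = 0.2158

ωT = 3.2997·0.409 = 1.349577; cosh(ωT) = 2.057573, sinh(ωT) = 1.798223
x(T) = p + (x₀−p)·cosh(ωT) + (ẋ₀/ω)·sinh(ωT) ⇒ p·(1 − cosh) = x(T) − x₀·cosh − (ẋ₀/ω)·sinh
numerator   = -1.4327 − (-0.2704)·2.057573 − (-1.1892/3.2997)·1.798223 = -0.228259
denominator = 1 − 2.057573 = -1.057573
p = -0.228259 / -1.057573 = 0.2158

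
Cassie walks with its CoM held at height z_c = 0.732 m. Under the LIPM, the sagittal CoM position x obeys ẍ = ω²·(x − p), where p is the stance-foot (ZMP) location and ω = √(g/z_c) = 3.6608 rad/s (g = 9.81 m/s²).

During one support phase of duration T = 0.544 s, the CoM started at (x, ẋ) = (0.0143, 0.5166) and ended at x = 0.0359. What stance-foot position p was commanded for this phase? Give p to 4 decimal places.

p = 0.1921

ωT = 3.6608·0.544 = 1.991475; cosh(ωT) = 3.731414, sinh(ωT) = 3.594920
x(T) = p + (x₀−p)·cosh(ωT) + (ẋ₀/ω)·sinh(ωT) ⇒ p·(1 − cosh) = x(T) − x₀·cosh − (ẋ₀/ω)·sinh
numerator   = 0.0359 − (0.0143)·3.731414 − (0.5166/3.6608)·3.594920 = -0.524762
denominator = 1 − 3.731414 = -2.731414
p = -0.524762 / -2.731414 = 0.1921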